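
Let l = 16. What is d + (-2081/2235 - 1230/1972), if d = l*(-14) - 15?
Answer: -530113081/2203710 ≈ -240.55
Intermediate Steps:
d = -239 (d = 16*(-14) - 15 = -224 - 15 = -239)
d + (-2081/2235 - 1230/1972) = -239 + (-2081/2235 - 1230/1972) = -239 + (-2081*1/2235 - 1230*1/1972) = -239 + (-2081/2235 - 615/986) = -239 - 3426391/2203710 = -530113081/2203710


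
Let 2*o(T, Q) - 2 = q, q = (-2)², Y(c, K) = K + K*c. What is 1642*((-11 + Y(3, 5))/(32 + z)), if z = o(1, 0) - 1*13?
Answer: 7389/11 ≈ 671.73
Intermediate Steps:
q = 4
o(T, Q) = 3 (o(T, Q) = 1 + (½)*4 = 1 + 2 = 3)
z = -10 (z = 3 - 1*13 = 3 - 13 = -10)
1642*((-11 + Y(3, 5))/(32 + z)) = 1642*((-11 + 5*(1 + 3))/(32 - 10)) = 1642*((-11 + 5*4)/22) = 1642*((-11 + 20)*(1/22)) = 1642*(9*(1/22)) = 1642*(9/22) = 7389/11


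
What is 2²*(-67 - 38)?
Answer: -420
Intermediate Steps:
2²*(-67 - 38) = 4*(-105) = -420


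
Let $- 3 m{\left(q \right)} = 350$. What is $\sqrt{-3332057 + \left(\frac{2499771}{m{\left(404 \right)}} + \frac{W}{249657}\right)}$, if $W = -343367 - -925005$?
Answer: $\frac{i \sqrt{1024187476862112004218}}{17475990} \approx 1831.3 i$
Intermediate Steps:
$m{\left(q \right)} = - \frac{350}{3}$ ($m{\left(q \right)} = \left(- \frac{1}{3}\right) 350 = - \frac{350}{3}$)
$W = 581638$ ($W = -343367 + 925005 = 581638$)
$\sqrt{-3332057 + \left(\frac{2499771}{m{\left(404 \right)}} + \frac{W}{249657}\right)} = \sqrt{-3332057 + \left(\frac{2499771}{- \frac{350}{3}} + \frac{581638}{249657}\right)} = \sqrt{-3332057 + \left(2499771 \left(- \frac{3}{350}\right) + 581638 \cdot \frac{1}{249657}\right)} = \sqrt{-3332057 + \left(- \frac{7499313}{350} + \frac{581638}{249657}\right)} = \sqrt{-3332057 - \frac{1872052412341}{87379950}} = \sqrt{- \frac{293027026469491}{87379950}} = \frac{i \sqrt{1024187476862112004218}}{17475990}$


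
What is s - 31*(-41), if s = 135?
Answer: 1406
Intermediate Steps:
s - 31*(-41) = 135 - 31*(-41) = 135 + 1271 = 1406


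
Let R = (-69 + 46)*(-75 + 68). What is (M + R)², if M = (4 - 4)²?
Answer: 25921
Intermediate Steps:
M = 0 (M = 0² = 0)
R = 161 (R = -23*(-7) = 161)
(M + R)² = (0 + 161)² = 161² = 25921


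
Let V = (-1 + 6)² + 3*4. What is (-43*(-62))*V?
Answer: 98642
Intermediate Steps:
V = 37 (V = 5² + 12 = 25 + 12 = 37)
(-43*(-62))*V = -43*(-62)*37 = 2666*37 = 98642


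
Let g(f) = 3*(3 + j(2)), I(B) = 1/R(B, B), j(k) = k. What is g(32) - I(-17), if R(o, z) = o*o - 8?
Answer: 4214/281 ≈ 14.996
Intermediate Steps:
R(o, z) = -8 + o² (R(o, z) = o² - 8 = -8 + o²)
I(B) = 1/(-8 + B²)
g(f) = 15 (g(f) = 3*(3 + 2) = 3*5 = 15)
g(32) - I(-17) = 15 - 1/(-8 + (-17)²) = 15 - 1/(-8 + 289) = 15 - 1/281 = 4214/281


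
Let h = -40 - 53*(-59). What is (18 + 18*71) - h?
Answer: -1791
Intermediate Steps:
h = 3087 (h = -40 + 3127 = 3087)
(18 + 18*71) - h = (18 + 18*71) - 1*3087 = (18 + 1278) - 3087 = 1296 - 3087 = -1791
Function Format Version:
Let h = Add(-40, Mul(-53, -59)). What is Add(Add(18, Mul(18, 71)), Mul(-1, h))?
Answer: -1791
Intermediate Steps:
h = 3087 (h = Add(-40, 3127) = 3087)
Add(Add(18, Mul(18, 71)), Mul(-1, h)) = Add(Add(18, Mul(18, 71)), Mul(-1, 3087)) = Add(Add(18, 1278), -3087) = Add(1296, -3087) = -1791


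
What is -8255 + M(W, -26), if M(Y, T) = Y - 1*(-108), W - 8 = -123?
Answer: -8262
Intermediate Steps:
W = -115 (W = 8 - 123 = -115)
M(Y, T) = 108 + Y (M(Y, T) = Y + 108 = 108 + Y)
-8255 + M(W, -26) = -8255 + (108 - 115) = -8255 - 7 = -8262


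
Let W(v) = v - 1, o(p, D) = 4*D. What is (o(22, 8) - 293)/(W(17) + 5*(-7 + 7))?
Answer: -261/16 ≈ -16.313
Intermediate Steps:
W(v) = -1 + v
(o(22, 8) - 293)/(W(17) + 5*(-7 + 7)) = (4*8 - 293)/((-1 + 17) + 5*(-7 + 7)) = (32 - 293)/(16 + 5*0) = -261/(16 + 0) = -261/16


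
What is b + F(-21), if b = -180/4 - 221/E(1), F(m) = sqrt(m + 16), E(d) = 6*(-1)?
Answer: -49/6 + I*sqrt(5) ≈ -8.1667 + 2.2361*I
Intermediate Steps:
E(d) = -6
F(m) = sqrt(16 + m)
b = -49/6 (b = -180/4 - 221/(-6) = -180*1/4 - 221*(-1/6) = -45 + 221/6 = -49/6 ≈ -8.1667)
b + F(-21) = -49/6 + sqrt(16 - 21) = -49/6 + sqrt(-5) = -49/6 + I*sqrt(5)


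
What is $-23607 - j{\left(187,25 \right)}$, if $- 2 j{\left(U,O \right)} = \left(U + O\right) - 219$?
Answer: $- \frac{47221}{2} \approx -23611.0$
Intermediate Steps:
$j{\left(U,O \right)} = \frac{219}{2} - \frac{O}{2} - \frac{U}{2}$ ($j{\left(U,O \right)} = - \frac{\left(U + O\right) - 219}{2} = - \frac{\left(O + U\right) - 219}{2} = - \frac{-219 + O + U}{2} = \frac{219}{2} - \frac{O}{2} - \frac{U}{2}$)
$-23607 - j{\left(187,25 \right)} = -23607 - \left(\frac{219}{2} - \frac{25}{2} - \frac{187}{2}\right) = -23607 - \frac{7}{2} = - \frac{47221}{2}$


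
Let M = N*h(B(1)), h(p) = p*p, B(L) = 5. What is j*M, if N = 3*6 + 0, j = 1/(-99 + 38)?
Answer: -450/61 ≈ -7.3771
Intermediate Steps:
j = -1/61 (j = 1/(-61) = -1/61 ≈ -0.016393)
h(p) = p²
N = 18 (N = 18 + 0 = 18)
M = 450 (M = 18*5² = 18*25 = 450)
j*M = -1/61*450 = -450/61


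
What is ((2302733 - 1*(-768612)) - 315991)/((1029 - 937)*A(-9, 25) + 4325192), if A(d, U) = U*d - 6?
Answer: 1377677/2151970 ≈ 0.64019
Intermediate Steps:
A(d, U) = -6 + U*d
((2302733 - 1*(-768612)) - 315991)/((1029 - 937)*A(-9, 25) + 4325192) = ((2302733 - 1*(-768612)) - 315991)/((1029 - 937)*(-6 + 25*(-9)) + 4325192) = ((2302733 + 768612) - 315991)/(92*(-6 - 225) + 4325192) = (3071345 - 315991)/(92*(-231) + 4325192) = 2755354/(-21252 + 4325192) = 2755354/4303940 = 2755354*(1/4303940) = 1377677/2151970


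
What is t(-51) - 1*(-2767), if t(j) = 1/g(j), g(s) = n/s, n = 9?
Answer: 8284/3 ≈ 2761.3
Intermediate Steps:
g(s) = 9/s
t(j) = j/9 (t(j) = 1/(9/j) = j/9)
t(-51) - 1*(-2767) = (⅑)*(-51) - 1*(-2767) = -17/3 + 2767 = 8284/3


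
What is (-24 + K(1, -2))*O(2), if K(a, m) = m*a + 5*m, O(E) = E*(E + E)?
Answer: -288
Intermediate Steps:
O(E) = 2*E**2 (O(E) = E*(2*E) = 2*E**2)
K(a, m) = 5*m + a*m (K(a, m) = a*m + 5*m = 5*m + a*m)
(-24 + K(1, -2))*O(2) = (-24 - 2*(5 + 1))*(2*2**2) = (-24 - 2*6)*(2*4) = (-24 - 12)*8 = -36*8 = -288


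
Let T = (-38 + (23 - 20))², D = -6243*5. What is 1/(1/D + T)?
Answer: 31215/38238374 ≈ 0.00081633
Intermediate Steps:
D = -31215
T = 1225 (T = (-38 + 3)² = (-35)² = 1225)
1/(1/D + T) = 1/(1/(-31215) + 1225) = 1/(-1/31215 + 1225) = 1/(38238374/31215) = 31215/38238374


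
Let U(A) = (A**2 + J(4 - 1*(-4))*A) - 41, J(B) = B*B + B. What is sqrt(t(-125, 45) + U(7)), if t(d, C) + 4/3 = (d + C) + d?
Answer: sqrt(2751)/3 ≈ 17.483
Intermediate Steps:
t(d, C) = -4/3 + C + 2*d (t(d, C) = -4/3 + ((d + C) + d) = -4/3 + ((C + d) + d) = -4/3 + (C + 2*d) = -4/3 + C + 2*d)
J(B) = B + B**2 (J(B) = B**2 + B = B + B**2)
U(A) = -41 + A**2 + 72*A (U(A) = (A**2 + ((4 - 1*(-4))*(1 + (4 - 1*(-4))))*A) - 41 = (A**2 + ((4 + 4)*(1 + (4 + 4)))*A) - 41 = (A**2 + (8*(1 + 8))*A) - 41 = (A**2 + (8*9)*A) - 41 = (A**2 + 72*A) - 41 = -41 + A**2 + 72*A)
sqrt(t(-125, 45) + U(7)) = sqrt((-4/3 + 45 + 2*(-125)) + (-41 + 7**2 + 72*7)) = sqrt((-4/3 + 45 - 250) + (-41 + 49 + 504)) = sqrt(-619/3 + 512) = sqrt(917/3) = sqrt(2751)/3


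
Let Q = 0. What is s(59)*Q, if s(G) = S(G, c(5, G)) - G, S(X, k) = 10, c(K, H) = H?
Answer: 0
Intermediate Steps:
s(G) = 10 - G
s(59)*Q = (10 - 1*59)*0 = (10 - 59)*0 = -49*0 = 0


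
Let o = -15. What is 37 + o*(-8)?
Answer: 157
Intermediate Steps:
37 + o*(-8) = 37 - 15*(-8) = 37 + 120 = 157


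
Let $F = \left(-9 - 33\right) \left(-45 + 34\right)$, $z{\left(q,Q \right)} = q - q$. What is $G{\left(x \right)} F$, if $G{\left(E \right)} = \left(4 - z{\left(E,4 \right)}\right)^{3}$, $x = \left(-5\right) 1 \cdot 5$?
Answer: $29568$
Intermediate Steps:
$z{\left(q,Q \right)} = 0$
$x = -25$ ($x = \left(-5\right) 5 = -25$)
$G{\left(E \right)} = 64$ ($G{\left(E \right)} = \left(4 - 0\right)^{3} = \left(4 + 0\right)^{3} = 4^{3} = 64$)
$F = 462$ ($F = \left(-42\right) \left(-11\right) = 462$)
$G{\left(x \right)} F = 64 \cdot 462 = 29568$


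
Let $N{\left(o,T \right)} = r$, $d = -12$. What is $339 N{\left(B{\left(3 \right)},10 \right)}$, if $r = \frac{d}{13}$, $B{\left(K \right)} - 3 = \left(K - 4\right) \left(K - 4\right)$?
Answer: $- \frac{4068}{13} \approx -312.92$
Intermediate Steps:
$B{\left(K \right)} = 3 + \left(-4 + K\right)^{2}$ ($B{\left(K \right)} = 3 + \left(K - 4\right) \left(K - 4\right) = 3 + \left(-4 + K\right) \left(-4 + K\right) = 3 + \left(-4 + K\right)^{2}$)
$r = - \frac{12}{13} \approx -0.92308$
$N{\left(o,T \right)} = - \frac{12}{13}$
$339 N{\left(B{\left(3 \right)},10 \right)} = 339 \left(- \frac{12}{13}\right) = - \frac{4068}{13}$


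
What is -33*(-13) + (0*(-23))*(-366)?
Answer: 429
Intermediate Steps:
-33*(-13) + (0*(-23))*(-366) = 429 + 0*(-366) = 429 + 0 = 429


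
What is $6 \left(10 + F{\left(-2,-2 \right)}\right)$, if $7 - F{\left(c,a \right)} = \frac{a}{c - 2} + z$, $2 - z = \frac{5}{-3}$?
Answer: $77$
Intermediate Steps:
$z = \frac{11}{3}$ ($z = 2 - \frac{5}{-3} = 2 - 5 \left(- \frac{1}{3}\right) = 2 - - \frac{5}{3} = 2 + \frac{5}{3} = \frac{11}{3} \approx 3.6667$)
$F{\left(c,a \right)} = \frac{10}{3} - \frac{a}{-2 + c}$ ($F{\left(c,a \right)} = 7 - \left(\frac{a}{c - 2} + \frac{11}{3}\right) = 7 - \left(\frac{a}{-2 + c} + \frac{11}{3}\right) = 7 - \left(\frac{11}{3} + \frac{a}{-2 + c}\right) = \frac{10}{3} - \frac{a}{-2 + c}$)
$6 \left(10 + F{\left(-2,-2 \right)}\right) = 6 \left(10 + \frac{-20 - -6 + 10 \left(-2\right)}{3 \left(-2 - 2\right)}\right) = 6 \left(10 + \frac{-20 + 6 - 20}{3 \left(-4\right)}\right) = 6 \left(10 + \frac{1}{3} \left(- \frac{1}{4}\right) \left(-34\right)\right) = 6 \left(10 + \frac{17}{6}\right) = 6 \cdot \frac{77}{6} = 77$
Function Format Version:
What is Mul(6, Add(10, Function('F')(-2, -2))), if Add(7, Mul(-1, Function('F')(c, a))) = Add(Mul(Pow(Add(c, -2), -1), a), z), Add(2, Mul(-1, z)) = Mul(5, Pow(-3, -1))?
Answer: 77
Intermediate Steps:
z = Rational(11, 3) (z = Add(2, Mul(-1, Mul(5, Pow(-3, -1)))) = Add(2, Mul(-1, Mul(5, Rational(-1, 3)))) = Add(2, Mul(-1, Rational(-5, 3))) = Add(2, Rational(5, 3)) = Rational(11, 3) ≈ 3.6667)
Function('F')(c, a) = Add(Rational(10, 3), Mul(-1, a, Pow(Add(-2, c), -1))) (Function('F')(c, a) = Add(7, Mul(-1, Add(Mul(Pow(Add(c, -2), -1), a), Rational(11, 3)))) = Add(7, Mul(-1, Add(Mul(Pow(Add(-2, c), -1), a), Rational(11, 3)))) = Add(7, Mul(-1, Add(Mul(a, Pow(Add(-2, c), -1)), Rational(11, 3)))) = Add(7, Mul(-1, Add(Rational(11, 3), Mul(a, Pow(Add(-2, c), -1))))) = Add(7, Add(Rational(-11, 3), Mul(-1, a, Pow(Add(-2, c), -1)))) = Add(Rational(10, 3), Mul(-1, a, Pow(Add(-2, c), -1))))
Mul(6, Add(10, Function('F')(-2, -2))) = Mul(6, Add(10, Mul(Rational(1, 3), Pow(Add(-2, -2), -1), Add(-20, Mul(-3, -2), Mul(10, -2))))) = Mul(6, Add(10, Mul(Rational(1, 3), Pow(-4, -1), Add(-20, 6, -20)))) = Mul(6, Add(10, Mul(Rational(1, 3), Rational(-1, 4), -34))) = Mul(6, Add(10, Rational(17, 6))) = Mul(6, Rational(77, 6)) = 77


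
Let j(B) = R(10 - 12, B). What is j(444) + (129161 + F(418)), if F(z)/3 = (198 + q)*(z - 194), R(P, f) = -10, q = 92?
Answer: 324031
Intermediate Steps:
F(z) = -168780 + 870*z (F(z) = 3*((198 + 92)*(z - 194)) = 3*(290*(-194 + z)) = 3*(-56260 + 290*z) = -168780 + 870*z)
j(B) = -10
j(444) + (129161 + F(418)) = -10 + (129161 + (-168780 + 870*418)) = -10 + (129161 + (-168780 + 363660)) = -10 + (129161 + 194880) = -10 + 324041 = 324031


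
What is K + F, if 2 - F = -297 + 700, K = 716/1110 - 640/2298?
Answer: -85160651/212565 ≈ -400.63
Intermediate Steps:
K = 77914/212565 (K = 716*(1/1110) - 640*1/2298 = 358/555 - 320/1149 = 77914/212565 ≈ 0.36654)
F = -401 (F = 2 - (-297 + 700) = 2 - 1*403 = 2 - 403 = -401)
K + F = 77914/212565 - 401 = -85160651/212565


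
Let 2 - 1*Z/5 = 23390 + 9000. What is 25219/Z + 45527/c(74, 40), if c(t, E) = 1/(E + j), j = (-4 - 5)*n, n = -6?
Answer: 693028358501/161940 ≈ 4.2795e+6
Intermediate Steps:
j = 54 (j = (-4 - 5)*(-6) = -9*(-6) = 54)
c(t, E) = 1/(54 + E) (c(t, E) = 1/(E + 54) = 1/(54 + E))
Z = -161940 (Z = 10 - 5*(23390 + 9000) = 10 - 5*32390 = 10 - 161950 = -161940)
25219/Z + 45527/c(74, 40) = 25219/(-161940) + 45527/(1/(54 + 40)) = 25219*(-1/161940) + 45527/(1/94) = -25219/161940 + 45527/(1/94) = -25219/161940 + 45527*94 = -25219/161940 + 4279538 = 693028358501/161940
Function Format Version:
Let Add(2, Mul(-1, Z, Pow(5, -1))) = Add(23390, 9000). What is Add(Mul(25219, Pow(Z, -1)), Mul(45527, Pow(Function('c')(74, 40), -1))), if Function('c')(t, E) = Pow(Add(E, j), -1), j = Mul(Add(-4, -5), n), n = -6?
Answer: Rational(693028358501, 161940) ≈ 4.2795e+6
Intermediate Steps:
j = 54 (j = Mul(Add(-4, -5), -6) = Mul(-9, -6) = 54)
Function('c')(t, E) = Pow(Add(54, E), -1) (Function('c')(t, E) = Pow(Add(E, 54), -1) = Pow(Add(54, E), -1))
Z = -161940 (Z = Add(10, Mul(-5, Add(23390, 9000))) = Add(10, Mul(-5, 32390)) = Add(10, -161950) = -161940)
Add(Mul(25219, Pow(Z, -1)), Mul(45527, Pow(Function('c')(74, 40), -1))) = Add(Mul(25219, Pow(-161940, -1)), Mul(45527, Pow(Pow(Add(54, 40), -1), -1))) = Add(Mul(25219, Rational(-1, 161940)), Mul(45527, Pow(Pow(94, -1), -1))) = Add(Rational(-25219, 161940), Mul(45527, Pow(Rational(1, 94), -1))) = Add(Rational(-25219, 161940), Mul(45527, 94)) = Add(Rational(-25219, 161940), 4279538) = Rational(693028358501, 161940)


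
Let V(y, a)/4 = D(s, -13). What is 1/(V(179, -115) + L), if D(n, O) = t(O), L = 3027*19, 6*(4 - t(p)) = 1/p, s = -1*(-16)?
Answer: 39/2243633 ≈ 1.7383e-5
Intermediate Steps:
s = 16
t(p) = 4 - 1/(6*p)
L = 57513
D(n, O) = 4 - 1/(6*O)
V(y, a) = 626/39 (V(y, a) = 4*(4 - ⅙/(-13)) = 4*(4 - ⅙*(-1/13)) = 4*(4 + 1/78) = 4*(313/78) = 626/39)
1/(V(179, -115) + L) = 1/(626/39 + 57513) = 1/(2243633/39) = 39/2243633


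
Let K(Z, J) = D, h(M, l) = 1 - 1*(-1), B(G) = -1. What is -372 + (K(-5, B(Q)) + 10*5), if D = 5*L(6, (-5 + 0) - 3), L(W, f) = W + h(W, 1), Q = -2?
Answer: -282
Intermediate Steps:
h(M, l) = 2 (h(M, l) = 1 + 1 = 2)
L(W, f) = 2 + W (L(W, f) = W + 2 = 2 + W)
D = 40 (D = 5*(2 + 6) = 5*8 = 40)
K(Z, J) = 40
-372 + (K(-5, B(Q)) + 10*5) = -372 + (40 + 10*5) = -372 + (40 + 50) = -372 + 90 = -282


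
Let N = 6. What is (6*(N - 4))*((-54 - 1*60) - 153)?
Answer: -3204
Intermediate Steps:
(6*(N - 4))*((-54 - 1*60) - 153) = (6*(6 - 4))*((-54 - 1*60) - 153) = (6*2)*((-54 - 60) - 153) = 12*(-114 - 153) = 12*(-267) = -3204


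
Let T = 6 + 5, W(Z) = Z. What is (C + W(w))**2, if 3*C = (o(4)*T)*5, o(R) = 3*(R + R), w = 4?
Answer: 197136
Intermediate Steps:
o(R) = 6*R (o(R) = 3*(2*R) = 6*R)
T = 11
C = 440 (C = (((6*4)*11)*5)/3 = ((24*11)*5)/3 = (264*5)/3 = (1/3)*1320 = 440)
(C + W(w))**2 = (440 + 4)**2 = 444**2 = 197136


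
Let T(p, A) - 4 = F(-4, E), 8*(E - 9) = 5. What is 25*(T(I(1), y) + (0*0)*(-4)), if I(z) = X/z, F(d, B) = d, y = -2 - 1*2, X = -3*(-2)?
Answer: 0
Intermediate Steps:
E = 77/8 (E = 9 + (⅛)*5 = 9 + 5/8 = 77/8 ≈ 9.6250)
X = 6
y = -4 (y = -2 - 2 = -4)
I(z) = 6/z
T(p, A) = 0 (T(p, A) = 4 - 4 = 0)
25*(T(I(1), y) + (0*0)*(-4)) = 25*(0 + (0*0)*(-4)) = 25*(0 + 0*(-4)) = 25*(0 + 0) = 25*0 = 0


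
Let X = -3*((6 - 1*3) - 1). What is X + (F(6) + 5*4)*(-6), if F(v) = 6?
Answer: -162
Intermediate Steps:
X = -6 (X = -3*((6 - 3) - 1) = -3*(3 - 1) = -3*2 = -6)
X + (F(6) + 5*4)*(-6) = -6 + (6 + 5*4)*(-6) = -6 + (6 + 20)*(-6) = -6 + 26*(-6) = -6 - 156 = -162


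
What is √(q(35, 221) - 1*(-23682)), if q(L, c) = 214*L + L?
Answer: √31207 ≈ 176.66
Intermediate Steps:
q(L, c) = 215*L
√(q(35, 221) - 1*(-23682)) = √(215*35 - 1*(-23682)) = √(7525 + 23682) = √31207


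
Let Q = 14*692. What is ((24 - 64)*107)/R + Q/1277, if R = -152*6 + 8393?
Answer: 67010368/9553237 ≈ 7.0144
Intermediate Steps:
R = 7481 (R = -912 + 8393 = 7481)
Q = 9688
((24 - 64)*107)/R + Q/1277 = ((24 - 64)*107)/7481 + 9688/1277 = -40*107*(1/7481) + 9688*(1/1277) = -4280*1/7481 + 9688/1277 = -4280/7481 + 9688/1277 = 67010368/9553237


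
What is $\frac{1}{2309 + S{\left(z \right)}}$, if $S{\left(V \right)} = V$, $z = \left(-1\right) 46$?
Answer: $\frac{1}{2263} \approx 0.00044189$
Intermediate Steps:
$z = -46$
$\frac{1}{2309 + S{\left(z \right)}} = \frac{1}{2309 - 46} = \frac{1}{2263}$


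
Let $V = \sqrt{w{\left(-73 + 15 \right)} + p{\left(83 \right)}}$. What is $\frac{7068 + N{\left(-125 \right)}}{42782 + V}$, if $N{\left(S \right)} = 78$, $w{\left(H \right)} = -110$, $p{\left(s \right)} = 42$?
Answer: $\frac{25476681}{152524966} - \frac{1191 i \sqrt{17}}{152524966} \approx 0.16703 - 3.2196 \cdot 10^{-5} i$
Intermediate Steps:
$V = 2 i \sqrt{17}$ ($V = \sqrt{-110 + 42} = \sqrt{-68} = 2 i \sqrt{17} \approx 8.2462 i$)
$\frac{7068 + N{\left(-125 \right)}}{42782 + V} = \frac{7068 + 78}{42782 + 2 i \sqrt{17}} = \frac{7146}{42782 + 2 i \sqrt{17}}$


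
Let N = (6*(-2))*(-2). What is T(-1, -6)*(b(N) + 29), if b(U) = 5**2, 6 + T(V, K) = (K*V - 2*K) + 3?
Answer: 810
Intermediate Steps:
T(V, K) = -3 - 2*K + K*V (T(V, K) = -6 + ((K*V - 2*K) + 3) = -6 + ((-2*K + K*V) + 3) = -6 + (3 - 2*K + K*V) = -3 - 2*K + K*V)
N = 24 (N = -12*(-2) = 24)
b(U) = 25
T(-1, -6)*(b(N) + 29) = (-3 - 2*(-6) - 6*(-1))*(25 + 29) = (-3 + 12 + 6)*54 = 15*54 = 810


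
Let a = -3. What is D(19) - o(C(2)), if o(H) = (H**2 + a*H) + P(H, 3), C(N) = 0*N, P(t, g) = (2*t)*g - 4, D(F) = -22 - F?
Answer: -37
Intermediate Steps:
P(t, g) = -4 + 2*g*t (P(t, g) = 2*g*t - 4 = -4 + 2*g*t)
C(N) = 0
o(H) = -4 + H**2 + 3*H (o(H) = (H**2 - 3*H) + (-4 + 2*3*H) = (H**2 - 3*H) + (-4 + 6*H) = -4 + H**2 + 3*H)
D(19) - o(C(2)) = (-22 - 1*19) - (-4 + 0**2 + 3*0) = (-22 - 19) - (-4 + 0 + 0) = -41 - 1*(-4) = -41 + 4 = -37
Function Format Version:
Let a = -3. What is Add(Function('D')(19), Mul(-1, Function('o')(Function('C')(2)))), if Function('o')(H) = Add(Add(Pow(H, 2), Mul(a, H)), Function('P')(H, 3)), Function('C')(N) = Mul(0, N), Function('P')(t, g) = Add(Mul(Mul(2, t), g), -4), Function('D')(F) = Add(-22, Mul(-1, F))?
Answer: -37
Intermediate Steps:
Function('P')(t, g) = Add(-4, Mul(2, g, t)) (Function('P')(t, g) = Add(Mul(2, g, t), -4) = Add(-4, Mul(2, g, t)))
Function('C')(N) = 0
Function('o')(H) = Add(-4, Pow(H, 2), Mul(3, H)) (Function('o')(H) = Add(Add(Pow(H, 2), Mul(-3, H)), Add(-4, Mul(2, 3, H))) = Add(Add(Pow(H, 2), Mul(-3, H)), Add(-4, Mul(6, H))) = Add(-4, Pow(H, 2), Mul(3, H)))
Add(Function('D')(19), Mul(-1, Function('o')(Function('C')(2)))) = Add(Add(-22, Mul(-1, 19)), Mul(-1, Add(-4, Pow(0, 2), Mul(3, 0)))) = Add(Add(-22, -19), Mul(-1, Add(-4, 0, 0))) = Add(-41, Mul(-1, -4)) = Add(-41, 4) = -37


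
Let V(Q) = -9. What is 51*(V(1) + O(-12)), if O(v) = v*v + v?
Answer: 6273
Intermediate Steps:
O(v) = v + v² (O(v) = v² + v = v + v²)
51*(V(1) + O(-12)) = 51*(-9 - 12*(1 - 12)) = 51*(-9 - 12*(-11)) = 51*(-9 + 132) = 51*123 = 6273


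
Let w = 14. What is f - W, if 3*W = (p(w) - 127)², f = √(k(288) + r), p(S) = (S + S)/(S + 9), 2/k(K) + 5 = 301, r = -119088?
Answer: -8369449/1587 + I*√652125851/74 ≈ -5273.8 + 345.09*I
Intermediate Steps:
k(K) = 1/148 (k(K) = 2/(-5 + 301) = 2/296 = 2*(1/296) = 1/148)
p(S) = 2*S/(9 + S) (p(S) = (2*S)/(9 + S) = 2*S/(9 + S))
f = I*√652125851/74 (f = √(1/148 - 119088) = √(-17625023/148) = I*√652125851/74 ≈ 345.09*I)
W = 8369449/1587 (W = (2*14/(9 + 14) - 127)²/3 = (2*14/23 - 127)²/3 = (2*14*(1/23) - 127)²/3 = (28/23 - 127)²/3 = (-2893/23)²/3 = (⅓)*(8369449/529) = 8369449/1587 ≈ 5273.8)
f - W = I*√652125851/74 - 1*8369449/1587 = I*√652125851/74 - 8369449/1587 = -8369449/1587 + I*√652125851/74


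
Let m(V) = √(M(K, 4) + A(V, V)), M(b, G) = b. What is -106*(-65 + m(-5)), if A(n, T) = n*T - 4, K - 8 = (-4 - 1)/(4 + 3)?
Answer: 6890 - 318*√154/7 ≈ 6326.3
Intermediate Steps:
K = 51/7 (K = 8 + (-4 - 1)/(4 + 3) = 8 - 5/7 = 51/7 ≈ 7.2857)
A(n, T) = -4 + T*n (A(n, T) = T*n - 4 = -4 + T*n)
m(V) = √(23/7 + V²) (m(V) = √(51/7 + (-4 + V*V)) = √(51/7 + (-4 + V²)) = √(23/7 + V²))
-106*(-65 + m(-5)) = -106*(-65 + √(161 + 49*(-5)²)/7) = -106*(-65 + √(161 + 49*25)/7) = -106*(-65 + √(161 + 1225)/7) = -106*(-65 + √1386/7) = -106*(-65 + (3*√154)/7) = -106*(-65 + 3*√154/7) = 6890 - 318*√154/7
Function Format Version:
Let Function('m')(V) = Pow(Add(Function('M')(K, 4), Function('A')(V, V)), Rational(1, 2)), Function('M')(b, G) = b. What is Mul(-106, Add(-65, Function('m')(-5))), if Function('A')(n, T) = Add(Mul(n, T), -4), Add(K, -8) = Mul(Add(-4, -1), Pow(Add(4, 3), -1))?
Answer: Add(6890, Mul(Rational(-318, 7), Pow(154, Rational(1, 2)))) ≈ 6326.3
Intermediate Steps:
K = Rational(51, 7) (K = Add(8, Mul(Add(-4, -1), Pow(Add(4, 3), -1))) = Add(8, Mul(-5, Pow(7, -1))) = Add(8, Mul(-5, Rational(1, 7))) = Add(8, Rational(-5, 7)) = Rational(51, 7) ≈ 7.2857)
Function('A')(n, T) = Add(-4, Mul(T, n)) (Function('A')(n, T) = Add(Mul(T, n), -4) = Add(-4, Mul(T, n)))
Function('m')(V) = Pow(Add(Rational(23, 7), Pow(V, 2)), Rational(1, 2)) (Function('m')(V) = Pow(Add(Rational(51, 7), Add(-4, Mul(V, V))), Rational(1, 2)) = Pow(Add(Rational(51, 7), Add(-4, Pow(V, 2))), Rational(1, 2)) = Pow(Add(Rational(23, 7), Pow(V, 2)), Rational(1, 2)))
Mul(-106, Add(-65, Function('m')(-5))) = Mul(-106, Add(-65, Mul(Rational(1, 7), Pow(Add(161, Mul(49, Pow(-5, 2))), Rational(1, 2))))) = Mul(-106, Add(-65, Mul(Rational(1, 7), Pow(Add(161, Mul(49, 25)), Rational(1, 2))))) = Mul(-106, Add(-65, Mul(Rational(1, 7), Pow(Add(161, 1225), Rational(1, 2))))) = Mul(-106, Add(-65, Mul(Rational(1, 7), Pow(1386, Rational(1, 2))))) = Mul(-106, Add(-65, Mul(Rational(1, 7), Mul(3, Pow(154, Rational(1, 2)))))) = Mul(-106, Add(-65, Mul(Rational(3, 7), Pow(154, Rational(1, 2))))) = Add(6890, Mul(Rational(-318, 7), Pow(154, Rational(1, 2))))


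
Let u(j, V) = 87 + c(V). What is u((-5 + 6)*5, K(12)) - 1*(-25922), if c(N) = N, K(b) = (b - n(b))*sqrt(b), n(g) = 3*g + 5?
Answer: 26009 - 58*sqrt(3) ≈ 25909.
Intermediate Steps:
n(g) = 5 + 3*g
K(b) = sqrt(b)*(-5 - 2*b) (K(b) = (b - (5 + 3*b))*sqrt(b) = (b + (-5 - 3*b))*sqrt(b) = (-5 - 2*b)*sqrt(b) = sqrt(b)*(-5 - 2*b))
u(j, V) = 87 + V
u((-5 + 6)*5, K(12)) - 1*(-25922) = (87 + sqrt(12)*(-5 - 2*12)) - 1*(-25922) = (87 + (2*sqrt(3))*(-5 - 24)) + 25922 = (87 + (2*sqrt(3))*(-29)) + 25922 = (87 - 58*sqrt(3)) + 25922 = 26009 - 58*sqrt(3)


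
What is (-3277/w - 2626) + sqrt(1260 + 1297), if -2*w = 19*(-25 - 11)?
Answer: -901369/342 + sqrt(2557) ≈ -2585.0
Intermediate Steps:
w = 342 (w = -19*(-25 - 11)/2 = -19*(-36)/2 = -1/2*(-684) = 342)
(-3277/w - 2626) + sqrt(1260 + 1297) = (-3277/342 - 2626) + sqrt(1260 + 1297) = (-3277*1/342 - 2626) + sqrt(2557) = (-3277/342 - 2626) + sqrt(2557) = -901369/342 + sqrt(2557)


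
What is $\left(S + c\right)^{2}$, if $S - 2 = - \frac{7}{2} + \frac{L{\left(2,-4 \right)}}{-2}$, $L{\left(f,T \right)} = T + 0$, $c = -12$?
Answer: $\frac{529}{4} \approx 132.25$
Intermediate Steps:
$L{\left(f,T \right)} = T$
$S = \frac{1}{2}$ ($S = 2 - \left(-2 + \frac{7}{2}\right) = 2 - \frac{3}{2} = \frac{1}{2} \approx 0.5$)
$\left(S + c\right)^{2} = \left(\frac{1}{2} - 12\right)^{2} = \left(- \frac{23}{2}\right)^{2} = \frac{529}{4}$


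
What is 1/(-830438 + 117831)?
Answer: -1/712607 ≈ -1.4033e-6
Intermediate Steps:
1/(-830438 + 117831) = 1/(-712607) = -1/712607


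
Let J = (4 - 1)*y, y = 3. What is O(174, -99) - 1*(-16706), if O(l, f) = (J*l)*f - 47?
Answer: -138375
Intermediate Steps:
J = 9 (J = (4 - 1)*3 = 3*3 = 9)
O(l, f) = -47 + 9*f*l (O(l, f) = (9*l)*f - 47 = 9*f*l - 47 = -47 + 9*f*l)
O(174, -99) - 1*(-16706) = (-47 + 9*(-99)*174) - 1*(-16706) = (-47 - 155034) + 16706 = -155081 + 16706 = -138375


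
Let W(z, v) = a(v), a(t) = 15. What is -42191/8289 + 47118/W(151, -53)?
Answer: 129976079/41445 ≈ 3136.1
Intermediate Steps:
W(z, v) = 15
-42191/8289 + 47118/W(151, -53) = -42191/8289 + 47118/15 = -42191*1/8289 + 47118*(1/15) = -42191/8289 + 15706/5 = 129976079/41445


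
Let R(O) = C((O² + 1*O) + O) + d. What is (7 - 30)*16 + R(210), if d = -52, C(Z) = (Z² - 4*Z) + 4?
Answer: 1981851904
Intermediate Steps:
C(Z) = 4 + Z² - 4*Z
R(O) = -48 + (O² + 2*O)² - 8*O - 4*O² (R(O) = (4 + ((O² + 1*O) + O)² - 4*((O² + 1*O) + O)) - 52 = (4 + ((O² + O) + O)² - 4*((O² + O) + O)) - 52 = (4 + ((O + O²) + O)² - 4*((O + O²) + O)) - 52 = (4 + (O² + 2*O)² - 4*(O² + 2*O)) - 52 = (4 + (O² + 2*O)² + (-8*O - 4*O²)) - 52 = (4 + (O² + 2*O)² - 8*O - 4*O²) - 52 = -48 + (O² + 2*O)² - 8*O - 4*O²)
(7 - 30)*16 + R(210) = (7 - 30)*16 + (-48 + 210⁴ - 8*210 + 4*210³) = -23*16 + (-48 + 1944810000 - 1680 + 4*9261000) = -368 + (-48 + 1944810000 - 1680 + 37044000) = -368 + 1981852272 = 1981851904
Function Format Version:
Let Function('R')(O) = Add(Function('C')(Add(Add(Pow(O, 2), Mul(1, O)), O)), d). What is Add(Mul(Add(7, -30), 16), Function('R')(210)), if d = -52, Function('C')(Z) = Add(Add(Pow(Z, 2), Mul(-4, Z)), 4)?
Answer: 1981851904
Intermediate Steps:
Function('C')(Z) = Add(4, Pow(Z, 2), Mul(-4, Z))
Function('R')(O) = Add(-48, Pow(Add(Pow(O, 2), Mul(2, O)), 2), Mul(-8, O), Mul(-4, Pow(O, 2))) (Function('R')(O) = Add(Add(4, Pow(Add(Add(Pow(O, 2), Mul(1, O)), O), 2), Mul(-4, Add(Add(Pow(O, 2), Mul(1, O)), O))), -52) = Add(Add(4, Pow(Add(Add(Pow(O, 2), O), O), 2), Mul(-4, Add(Add(Pow(O, 2), O), O))), -52) = Add(Add(4, Pow(Add(Add(O, Pow(O, 2)), O), 2), Mul(-4, Add(Add(O, Pow(O, 2)), O))), -52) = Add(Add(4, Pow(Add(Pow(O, 2), Mul(2, O)), 2), Mul(-4, Add(Pow(O, 2), Mul(2, O)))), -52) = Add(Add(4, Pow(Add(Pow(O, 2), Mul(2, O)), 2), Add(Mul(-8, O), Mul(-4, Pow(O, 2)))), -52) = Add(Add(4, Pow(Add(Pow(O, 2), Mul(2, O)), 2), Mul(-8, O), Mul(-4, Pow(O, 2))), -52) = Add(-48, Pow(Add(Pow(O, 2), Mul(2, O)), 2), Mul(-8, O), Mul(-4, Pow(O, 2))))
Add(Mul(Add(7, -30), 16), Function('R')(210)) = Add(Mul(Add(7, -30), 16), Add(-48, Pow(210, 4), Mul(-8, 210), Mul(4, Pow(210, 3)))) = Add(Mul(-23, 16), Add(-48, 1944810000, -1680, Mul(4, 9261000))) = Add(-368, Add(-48, 1944810000, -1680, 37044000)) = Add(-368, 1981852272) = 1981851904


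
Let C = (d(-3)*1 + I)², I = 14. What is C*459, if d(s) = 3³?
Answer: 771579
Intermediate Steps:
d(s) = 27
C = 1681 (C = (27*1 + 14)² = (27 + 14)² = 41² = 1681)
C*459 = 1681*459 = 771579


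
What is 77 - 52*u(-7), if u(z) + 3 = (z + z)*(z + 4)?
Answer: -1951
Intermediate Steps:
u(z) = -3 + 2*z*(4 + z) (u(z) = -3 + (z + z)*(z + 4) = -3 + (2*z)*(4 + z) = -3 + 2*z*(4 + z))
77 - 52*u(-7) = 77 - 52*(-3 + 2*(-7)² + 8*(-7)) = 77 - 52*(-3 + 2*49 - 56) = 77 - 52*(-3 + 98 - 56) = 77 - 52*39 = 77 - 2028 = -1951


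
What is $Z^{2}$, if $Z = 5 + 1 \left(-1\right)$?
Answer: $16$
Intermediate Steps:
$Z = 4$ ($Z = 5 - 1 = 4$)
$Z^{2} = 4^{2} = 16$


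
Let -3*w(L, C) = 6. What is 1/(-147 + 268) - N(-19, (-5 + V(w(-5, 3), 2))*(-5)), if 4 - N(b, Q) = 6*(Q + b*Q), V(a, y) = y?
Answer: -196503/121 ≈ -1624.0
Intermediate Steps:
w(L, C) = -2 (w(L, C) = -⅓*6 = -2)
N(b, Q) = 4 - 6*Q - 6*Q*b (N(b, Q) = 4 - 6*(Q + b*Q) = 4 - 6*(Q + Q*b) = 4 - (6*Q + 6*Q*b) = 4 + (-6*Q - 6*Q*b) = 4 - 6*Q - 6*Q*b)
1/(-147 + 268) - N(-19, (-5 + V(w(-5, 3), 2))*(-5)) = 1/(-147 + 268) - (4 - 6*(-5 + 2)*(-5) - 6*(-5 + 2)*(-5)*(-19)) = 1/121 - (4 - (-18)*(-5) - 6*(-3*(-5))*(-19)) = 1/121 - (4 - 6*15 - 6*15*(-19)) = 1/121 - (4 - 90 + 1710) = 1/121 - 1*1624 = 1/121 - 1624 = -196503/121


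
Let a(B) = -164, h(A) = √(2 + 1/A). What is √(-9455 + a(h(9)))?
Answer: I*√9619 ≈ 98.077*I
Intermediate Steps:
√(-9455 + a(h(9))) = √(-9455 - 164) = √(-9619) = I*√9619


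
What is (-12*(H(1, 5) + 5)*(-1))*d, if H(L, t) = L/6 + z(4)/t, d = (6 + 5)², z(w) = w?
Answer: 43318/5 ≈ 8663.6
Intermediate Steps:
d = 121 (d = 11² = 121)
H(L, t) = 4/t + L/6 (H(L, t) = L/6 + 4/t = 4/t + L/6)
(-12*(H(1, 5) + 5)*(-1))*d = -12*((4/5 + (⅙)*1) + 5)*(-1)*121 = -12*((4*(⅕) + ⅙) + 5)*(-1)*121 = -12*((⅘ + ⅙) + 5)*(-1)*121 = -12*(29/30 + 5)*(-1)*121 = -358*(-1)/5*121 = -12*(-179/30)*121 = (358/5)*121 = 43318/5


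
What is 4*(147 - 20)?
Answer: 508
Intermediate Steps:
4*(147 - 20) = 4*127 = 508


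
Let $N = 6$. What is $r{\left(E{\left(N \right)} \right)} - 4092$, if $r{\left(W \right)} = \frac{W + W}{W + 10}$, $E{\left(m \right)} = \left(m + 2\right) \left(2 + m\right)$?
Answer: $- \frac{151340}{37} \approx -4090.3$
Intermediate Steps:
$E{\left(m \right)} = \left(2 + m\right)^{2}$ ($E{\left(m \right)} = \left(2 + m\right) \left(2 + m\right) = \left(2 + m\right)^{2}$)
$r{\left(W \right)} = \frac{2 W}{10 + W}$
$r{\left(E{\left(N \right)} \right)} - 4092 = \frac{2 \left(2 + 6\right)^{2}}{10 + \left(2 + 6\right)^{2}} - 4092 = \frac{2 \cdot 8^{2}}{10 + 8^{2}} - 4092 = 2 \cdot 64 \frac{1}{10 + 64} - 4092 = 2 \cdot 64 \cdot \frac{1}{74} - 4092 = \frac{64}{37} - 4092 = - \frac{151340}{37}$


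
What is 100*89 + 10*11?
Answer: 9010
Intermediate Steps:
100*89 + 10*11 = 8900 + 110 = 9010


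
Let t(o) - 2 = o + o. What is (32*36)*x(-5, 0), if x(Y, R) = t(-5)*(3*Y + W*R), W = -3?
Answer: 138240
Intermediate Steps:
t(o) = 2 + 2*o (t(o) = 2 + (o + o) = 2 + 2*o)
x(Y, R) = -24*Y + 24*R (x(Y, R) = (2 + 2*(-5))*(3*Y - 3*R) = (2 - 10)*(-3*R + 3*Y) = -8*(-3*R + 3*Y) = -24*Y + 24*R)
(32*36)*x(-5, 0) = (32*36)*(-24*(-5) + 24*0) = 1152*(120 + 0) = 1152*120 = 138240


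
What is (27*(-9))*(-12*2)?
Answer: 5832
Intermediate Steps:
(27*(-9))*(-12*2) = -243*(-24) = 5832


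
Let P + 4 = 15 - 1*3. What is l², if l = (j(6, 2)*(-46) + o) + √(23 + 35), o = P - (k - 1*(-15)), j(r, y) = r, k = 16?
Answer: (299 - √58)² ≈ 84905.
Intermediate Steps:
P = 8 (P = -4 + (15 - 1*3) = -4 + (15 - 3) = -4 + 12 = 8)
o = -23 (o = 8 - (16 - 1*(-15)) = 8 - (16 + 15) = 8 - 1*31 = 8 - 31 = -23)
l = -299 + √58 (l = (6*(-46) - 23) + √(23 + 35) = (-276 - 23) + √58 = -299 + √58 ≈ -291.38)
l² = (-299 + √58)²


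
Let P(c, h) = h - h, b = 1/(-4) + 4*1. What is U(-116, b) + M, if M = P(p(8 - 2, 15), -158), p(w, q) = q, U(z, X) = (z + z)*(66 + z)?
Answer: 11600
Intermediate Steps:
b = 15/4 (b = -¼ + 4 = 15/4 ≈ 3.7500)
U(z, X) = 2*z*(66 + z) (U(z, X) = (2*z)*(66 + z) = 2*z*(66 + z))
P(c, h) = 0
M = 0
U(-116, b) + M = 2*(-116)*(66 - 116) + 0 = 2*(-116)*(-50) + 0 = 11600 + 0 = 11600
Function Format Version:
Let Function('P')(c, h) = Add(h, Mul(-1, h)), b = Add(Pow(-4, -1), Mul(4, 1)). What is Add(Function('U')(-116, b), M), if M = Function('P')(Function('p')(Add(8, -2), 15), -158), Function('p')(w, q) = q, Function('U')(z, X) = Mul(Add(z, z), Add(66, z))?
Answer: 11600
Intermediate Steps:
b = Rational(15, 4) (b = Add(Rational(-1, 4), 4) = Rational(15, 4) ≈ 3.7500)
Function('U')(z, X) = Mul(2, z, Add(66, z)) (Function('U')(z, X) = Mul(Mul(2, z), Add(66, z)) = Mul(2, z, Add(66, z)))
Function('P')(c, h) = 0
M = 0
Add(Function('U')(-116, b), M) = Add(Mul(2, -116, Add(66, -116)), 0) = Add(Mul(2, -116, -50), 0) = Add(11600, 0) = 11600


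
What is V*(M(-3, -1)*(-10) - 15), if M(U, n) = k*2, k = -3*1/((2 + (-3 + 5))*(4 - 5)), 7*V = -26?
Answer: 780/7 ≈ 111.43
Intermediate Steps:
V = -26/7 (V = (⅐)*(-26) = -26/7 ≈ -3.7143)
k = ¾ (k = -3*(-1/(2 + 2)) = -3/((-1*4)) = -3/(-4) = -3*(-¼) = ¾ ≈ 0.75000)
M(U, n) = 3/2 (M(U, n) = (¾)*2 = 3/2)
V*(M(-3, -1)*(-10) - 15) = -26*((3/2)*(-10) - 15)/7 = -26*(-15 - 15)/7 = -26/7*(-30) = 780/7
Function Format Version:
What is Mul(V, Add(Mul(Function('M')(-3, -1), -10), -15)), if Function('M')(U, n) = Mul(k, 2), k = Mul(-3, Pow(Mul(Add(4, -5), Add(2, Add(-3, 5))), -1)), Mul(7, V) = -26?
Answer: Rational(780, 7) ≈ 111.43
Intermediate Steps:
V = Rational(-26, 7) (V = Mul(Rational(1, 7), -26) = Rational(-26, 7) ≈ -3.7143)
k = Rational(3, 4) (k = Mul(-3, Pow(Mul(-1, Add(2, 2)), -1)) = Mul(-3, Pow(Mul(-1, 4), -1)) = Mul(-3, Pow(-4, -1)) = Mul(-3, Rational(-1, 4)) = Rational(3, 4) ≈ 0.75000)
Function('M')(U, n) = Rational(3, 2) (Function('M')(U, n) = Mul(Rational(3, 4), 2) = Rational(3, 2))
Mul(V, Add(Mul(Function('M')(-3, -1), -10), -15)) = Mul(Rational(-26, 7), Add(Mul(Rational(3, 2), -10), -15)) = Mul(Rational(-26, 7), Add(-15, -15)) = Mul(Rational(-26, 7), -30) = Rational(780, 7)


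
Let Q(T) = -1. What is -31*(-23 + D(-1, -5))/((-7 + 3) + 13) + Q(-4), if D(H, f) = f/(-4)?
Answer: 887/12 ≈ 73.917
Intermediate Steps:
D(H, f) = -f/4 (D(H, f) = f*(-¼) = -f/4)
-31*(-23 + D(-1, -5))/((-7 + 3) + 13) + Q(-4) = -31*(-23 - ¼*(-5))/((-7 + 3) + 13) - 1 = -31*(-23 + 5/4)/(-4 + 13) - 1 = -(-2697)/(4*9) - 1 = -31*(-29/12) - 1 = 899/12 - 1 = 887/12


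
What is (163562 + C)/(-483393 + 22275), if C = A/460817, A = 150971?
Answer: -25124100375/70830337802 ≈ -0.35471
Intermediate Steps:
C = 150971/460817 ≈ 0.32762
(163562 + C)/(-483393 + 22275) = (163562 + 150971/460817)/(-483393 + 22275) = (75372301125/460817)/(-461118) = (75372301125/460817)*(-1/461118) = -25124100375/70830337802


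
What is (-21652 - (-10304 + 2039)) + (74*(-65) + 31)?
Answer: -18166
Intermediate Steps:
(-21652 - (-10304 + 2039)) + (74*(-65) + 31) = (-21652 - 1*(-8265)) + (-4810 + 31) = (-21652 + 8265) - 4779 = -13387 - 4779 = -18166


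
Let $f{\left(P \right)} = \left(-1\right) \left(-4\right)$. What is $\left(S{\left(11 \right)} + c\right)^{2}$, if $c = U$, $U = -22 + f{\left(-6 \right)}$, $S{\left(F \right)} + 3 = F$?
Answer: $100$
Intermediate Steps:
$S{\left(F \right)} = -3 + F$
$f{\left(P \right)} = 4$
$U = -18$ ($U = -22 + 4 = -18$)
$c = -18$
$\left(S{\left(11 \right)} + c\right)^{2} = \left(\left(-3 + 11\right) - 18\right)^{2} = \left(8 - 18\right)^{2} = \left(-10\right)^{2} = 100$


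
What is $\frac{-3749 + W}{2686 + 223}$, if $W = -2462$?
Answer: $- \frac{6211}{2909} \approx -2.1351$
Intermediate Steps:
$\frac{-3749 + W}{2686 + 223} = \frac{-3749 - 2462}{2686 + 223} = - \frac{6211}{2909}$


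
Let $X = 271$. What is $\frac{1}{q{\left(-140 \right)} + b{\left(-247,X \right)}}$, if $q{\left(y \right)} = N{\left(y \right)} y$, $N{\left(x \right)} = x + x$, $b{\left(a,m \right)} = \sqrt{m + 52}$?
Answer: $\frac{39200}{1536639677} - \frac{\sqrt{323}}{1536639677} \approx 2.5499 \cdot 10^{-5}$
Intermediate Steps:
$b{\left(a,m \right)} = \sqrt{52 + m}$
$N{\left(x \right)} = 2 x$
$q{\left(y \right)} = 2 y^{2}$ ($q{\left(y \right)} = 2 y y = 2 y^{2}$)
$\frac{1}{q{\left(-140 \right)} + b{\left(-247,X \right)}} = \frac{1}{2 \left(-140\right)^{2} + \sqrt{52 + 271}} = \frac{1}{2 \cdot 19600 + \sqrt{323}} = \frac{1}{39200 + \sqrt{323}}$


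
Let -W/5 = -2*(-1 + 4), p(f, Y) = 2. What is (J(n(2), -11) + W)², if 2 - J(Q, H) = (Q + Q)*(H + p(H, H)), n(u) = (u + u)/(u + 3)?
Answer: 53824/25 ≈ 2153.0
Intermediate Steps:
n(u) = 2*u/(3 + u) (n(u) = (2*u)/(3 + u) = 2*u/(3 + u))
J(Q, H) = 2 - 2*Q*(2 + H) (J(Q, H) = 2 - (Q + Q)*(H + 2) = 2 - 2*Q*(2 + H))
W = 30 (W = -(-10)*(-1 + 4) = -(-10)*3 = -5*(-6) = 30)
(J(n(2), -11) + W)² = ((2 - 8*2/(3 + 2) - 2*(-11)*2*2/(3 + 2)) + 30)² = ((2 - 8*2/5 - 2*(-11)*2*2/5) + 30)² = ((2 - 8*2/5 - 2*(-11)*2*2*(⅕)) + 30)² = ((2 - 4*⅘ - 2*(-11)*⅘) + 30)² = ((2 - 16/5 + 88/5) + 30)² = (82/5 + 30)² = (232/5)² = 53824/25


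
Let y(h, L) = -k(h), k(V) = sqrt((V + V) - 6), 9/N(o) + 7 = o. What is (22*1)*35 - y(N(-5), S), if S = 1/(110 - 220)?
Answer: 770 + I*sqrt(30)/2 ≈ 770.0 + 2.7386*I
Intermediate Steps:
N(o) = 9/(-7 + o)
S = -1/110 (S = 1/(-110) = -1/110 ≈ -0.0090909)
k(V) = sqrt(-6 + 2*V) (k(V) = sqrt(2*V - 6) = sqrt(-6 + 2*V))
y(h, L) = -sqrt(-6 + 2*h)
(22*1)*35 - y(N(-5), S) = (22*1)*35 - (-1)*sqrt(-6 + 2*(9/(-7 - 5))) = 22*35 - (-1)*sqrt(-6 + 2*(9/(-12))) = 770 - (-1)*sqrt(-6 + 2*(9*(-1/12))) = 770 - (-1)*sqrt(-6 + 2*(-3/4)) = 770 - (-1)*sqrt(-6 - 3/2) = 770 - (-1)*sqrt(-15/2) = 770 - (-1)*I*sqrt(30)/2 = 770 + I*sqrt(30)/2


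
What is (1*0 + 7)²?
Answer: 49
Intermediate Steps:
(1*0 + 7)² = (0 + 7)² = 7² = 49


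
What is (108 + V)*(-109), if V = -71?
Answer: -4033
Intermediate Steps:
(108 + V)*(-109) = (108 - 71)*(-109) = 37*(-109) = -4033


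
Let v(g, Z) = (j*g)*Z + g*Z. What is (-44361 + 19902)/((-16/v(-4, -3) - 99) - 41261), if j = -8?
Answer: 513639/868556 ≈ 0.59137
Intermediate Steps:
v(g, Z) = -7*Z*g (v(g, Z) = (-8*g)*Z + g*Z = -8*Z*g + Z*g = -7*Z*g)
(-44361 + 19902)/((-16/v(-4, -3) - 99) - 41261) = (-44361 + 19902)/((-16/((-7*(-3)*(-4))) - 99) - 41261) = -24459/((-16/(-84) - 99) - 41261) = -24459/((-16*(-1/84) - 99) - 41261) = -24459/((4/21 - 99) - 41261) = -24459/(-2075/21 - 41261) = -24459/(-868556/21) = -24459*(-21/868556) = 513639/868556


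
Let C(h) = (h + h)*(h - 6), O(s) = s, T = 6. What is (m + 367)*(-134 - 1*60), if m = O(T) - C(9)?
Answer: -61886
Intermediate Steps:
C(h) = 2*h*(-6 + h) (C(h) = (2*h)*(-6 + h) = 2*h*(-6 + h))
m = -48 (m = 6 - 2*9*(-6 + 9) = 6 - 2*9*3 = 6 - 1*54 = 6 - 54 = -48)
(m + 367)*(-134 - 1*60) = (-48 + 367)*(-134 - 1*60) = 319*(-134 - 60) = 319*(-194) = -61886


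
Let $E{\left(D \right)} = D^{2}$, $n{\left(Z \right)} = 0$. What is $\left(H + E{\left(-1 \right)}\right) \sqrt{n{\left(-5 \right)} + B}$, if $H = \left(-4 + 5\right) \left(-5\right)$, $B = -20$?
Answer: $- 8 i \sqrt{5} \approx - 17.889 i$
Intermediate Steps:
$H = -5$ ($H = 1 \left(-5\right) = -5$)
$\left(H + E{\left(-1 \right)}\right) \sqrt{n{\left(-5 \right)} + B} = \left(-5 + \left(-1\right)^{2}\right) \sqrt{0 - 20} = \left(-5 + 1\right) \sqrt{-20} = - 4 \cdot 2 i \sqrt{5} = - 8 i \sqrt{5}$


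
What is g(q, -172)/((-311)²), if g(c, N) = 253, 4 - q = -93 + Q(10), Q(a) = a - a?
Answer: 253/96721 ≈ 0.0026158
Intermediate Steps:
Q(a) = 0
q = 97 (q = 4 - (-93 + 0) = 4 - 1*(-93) = 4 + 93 = 97)
g(q, -172)/((-311)²) = 253/((-311)²) = 253/96721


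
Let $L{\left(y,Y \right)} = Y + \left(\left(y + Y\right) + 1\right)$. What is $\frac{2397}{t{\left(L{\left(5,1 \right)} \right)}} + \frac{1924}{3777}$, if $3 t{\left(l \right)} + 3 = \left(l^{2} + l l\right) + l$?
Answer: $\frac{27416299}{502341} \approx 54.577$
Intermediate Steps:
$L{\left(y,Y \right)} = 1 + y + 2 Y$ ($L{\left(y,Y \right)} = Y + \left(\left(Y + y\right) + 1\right) = Y + \left(1 + Y + y\right) = 1 + y + 2 Y$)
$t{\left(l \right)} = -1 + \frac{l}{3} + \frac{2 l^{2}}{3}$ ($t{\left(l \right)} = -1 + \frac{\left(l^{2} + l l\right) + l}{3} = -1 + \frac{\left(l^{2} + l^{2}\right) + l}{3} = -1 + \frac{2 l^{2} + l}{3} = -1 + \frac{l + 2 l^{2}}{3} = -1 + \left(\frac{l}{3} + \frac{2 l^{2}}{3}\right) = -1 + \frac{l}{3} + \frac{2 l^{2}}{3}$)
$\frac{2397}{t{\left(L{\left(5,1 \right)} \right)}} + \frac{1924}{3777} = \frac{2397}{-1 + \frac{1 + 5 + 2 \cdot 1}{3} + \frac{2 \left(1 + 5 + 2 \cdot 1\right)^{2}}{3}} + \frac{1924}{3777} = \frac{2397}{-1 + \frac{1 + 5 + 2}{3} + \frac{2 \left(1 + 5 + 2\right)^{2}}{3}} + 1924 \cdot \frac{1}{3777} = \frac{2397}{-1 + \frac{1}{3} \cdot 8 + \frac{2 \cdot 8^{2}}{3}} + \frac{1924}{3777} = \frac{2397}{-1 + \frac{8}{3} + \frac{2}{3} \cdot 64} + \frac{1924}{3777} = \frac{2397}{-1 + \frac{8}{3} + \frac{128}{3}} + \frac{1924}{3777} = \frac{2397}{\frac{133}{3}} + \frac{1924}{3777} = 2397 \cdot \frac{3}{133} + \frac{1924}{3777} = \frac{7191}{133} + \frac{1924}{3777} = \frac{27416299}{502341}$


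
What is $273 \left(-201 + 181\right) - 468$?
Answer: $-5928$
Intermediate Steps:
$273 \left(-201 + 181\right) - 468 = 273 \left(-20\right) - 468 = -5460 - 468 = -5928$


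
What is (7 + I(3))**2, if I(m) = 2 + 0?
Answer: 81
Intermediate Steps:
I(m) = 2
(7 + I(3))**2 = (7 + 2)**2 = 9**2 = 81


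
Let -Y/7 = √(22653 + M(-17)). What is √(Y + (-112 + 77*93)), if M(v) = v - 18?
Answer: √(7049 - 7*√22618) ≈ 77.435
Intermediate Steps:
M(v) = -18 + v
Y = -7*√22618 (Y = -7*√(22653 + (-18 - 17)) = -7*√(22653 - 35) = -7*√22618 ≈ -1052.8)
√(Y + (-112 + 77*93)) = √(-7*√22618 + (-112 + 77*93)) = √(-7*√22618 + (-112 + 7161)) = √(-7*√22618 + 7049) = √(7049 - 7*√22618)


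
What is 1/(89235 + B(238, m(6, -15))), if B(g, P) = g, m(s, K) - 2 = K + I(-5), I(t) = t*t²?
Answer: 1/89473 ≈ 1.1177e-5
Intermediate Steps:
I(t) = t³
m(s, K) = -123 + K (m(s, K) = 2 + (K + (-5)³) = 2 + (K - 125) = 2 + (-125 + K) = -123 + K)
1/(89235 + B(238, m(6, -15))) = 1/(89235 + 238) = 1/89473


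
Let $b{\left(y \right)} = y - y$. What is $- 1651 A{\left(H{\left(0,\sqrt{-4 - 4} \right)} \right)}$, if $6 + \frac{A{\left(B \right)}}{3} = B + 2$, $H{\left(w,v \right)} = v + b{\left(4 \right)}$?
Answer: $19812 - 9906 i \sqrt{2} \approx 19812.0 - 14009.0 i$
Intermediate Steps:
$b{\left(y \right)} = 0$
$H{\left(w,v \right)} = v$ ($H{\left(w,v \right)} = v + 0 = v$)
$A{\left(B \right)} = -12 + 3 B$ ($A{\left(B \right)} = -18 + 3 \left(B + 2\right) = -18 + 3 \left(2 + B\right) = -18 + \left(6 + 3 B\right) = -12 + 3 B$)
$- 1651 A{\left(H{\left(0,\sqrt{-4 - 4} \right)} \right)} = - 1651 \left(-12 + 3 \sqrt{-4 - 4}\right) = - 1651 \left(-12 + 3 \sqrt{-8}\right) = - 1651 \left(-12 + 3 \cdot 2 i \sqrt{2}\right) = - 1651 \left(-12 + 6 i \sqrt{2}\right) = 19812 - 9906 i \sqrt{2}$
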